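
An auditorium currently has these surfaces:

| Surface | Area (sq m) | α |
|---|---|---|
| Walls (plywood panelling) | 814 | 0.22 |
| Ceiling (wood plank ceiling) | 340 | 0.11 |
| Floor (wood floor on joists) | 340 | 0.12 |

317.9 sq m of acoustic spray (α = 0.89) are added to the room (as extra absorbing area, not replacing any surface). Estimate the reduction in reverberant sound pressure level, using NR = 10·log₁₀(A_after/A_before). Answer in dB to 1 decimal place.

3.2 dB

Equivalent absorption area: A_before = 814*0.22 + 340*0.11 + 340*0.12 = 257.280 sq m.
Added absorption = 317.9 × 0.89 = 282.931 sabins.
New total A_after = 540.211 sabins.
NR = 10·log₁₀(540.211/257.280) = 3.2 dB.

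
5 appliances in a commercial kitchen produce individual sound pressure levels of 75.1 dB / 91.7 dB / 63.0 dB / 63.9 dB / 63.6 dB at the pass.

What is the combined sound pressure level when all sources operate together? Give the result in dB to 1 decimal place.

Sum in the linear (power) domain: Σ 10^(Lᵢ/10) = 10^(75.1/10) + 10^(91.7/10) + 10^(63.0/10) + 10^(63.9/10) + 10^(63.6/10) = 1.518e+09.
L_total = 10·log₁₀(1.518e+09) = 91.8 dB.

91.8 dB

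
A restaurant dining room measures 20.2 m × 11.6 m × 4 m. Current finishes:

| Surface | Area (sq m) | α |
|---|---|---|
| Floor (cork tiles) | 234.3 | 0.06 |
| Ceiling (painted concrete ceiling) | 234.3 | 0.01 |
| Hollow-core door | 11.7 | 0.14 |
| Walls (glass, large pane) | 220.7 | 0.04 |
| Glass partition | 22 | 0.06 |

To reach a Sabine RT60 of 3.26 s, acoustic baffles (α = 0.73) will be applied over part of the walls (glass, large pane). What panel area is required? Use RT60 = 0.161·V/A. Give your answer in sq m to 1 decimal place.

26.2

Summing Sᵢαᵢ: 14.058 + 2.343 + 1.638 + 8.828 + 1.320 → A₁ = 28.187 sabins.
Required A₂ = 0.161·937.28/3.26 = 46.289 sabins.
ΔA needed = 46.289 − 28.187 = 18.102 sabins.
Net gain per sq m: Δα = 0.73 − 0.04 = 0.69.
Panel area = 18.102 / 0.69 = 26.2 sq m.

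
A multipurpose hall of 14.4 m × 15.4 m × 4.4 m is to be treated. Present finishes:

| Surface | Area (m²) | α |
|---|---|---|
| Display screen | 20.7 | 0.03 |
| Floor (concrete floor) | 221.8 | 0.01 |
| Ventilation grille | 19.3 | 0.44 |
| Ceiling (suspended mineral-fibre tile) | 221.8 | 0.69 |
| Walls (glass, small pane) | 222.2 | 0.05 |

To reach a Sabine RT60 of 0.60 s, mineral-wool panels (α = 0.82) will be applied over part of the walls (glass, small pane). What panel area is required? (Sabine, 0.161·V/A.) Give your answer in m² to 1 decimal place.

Equivalent absorption area: A₁ = 20.7×0.03 + 221.8×0.01 + 19.3×0.44 + 221.8×0.69 + 222.2×0.05 = 175.483 m².
Required A₂ = 0.161·975.744/0.60 = 261.825 sabins.
ΔA needed = 261.825 − 175.483 = 86.342 sabins.
Each m² of panel replacing the walls (glass, small pane) adds (0.82 − 0.05) = 0.77 sabins.
Area = ΔA/Δα = 86.342/0.77 = 112.1 m².

112.1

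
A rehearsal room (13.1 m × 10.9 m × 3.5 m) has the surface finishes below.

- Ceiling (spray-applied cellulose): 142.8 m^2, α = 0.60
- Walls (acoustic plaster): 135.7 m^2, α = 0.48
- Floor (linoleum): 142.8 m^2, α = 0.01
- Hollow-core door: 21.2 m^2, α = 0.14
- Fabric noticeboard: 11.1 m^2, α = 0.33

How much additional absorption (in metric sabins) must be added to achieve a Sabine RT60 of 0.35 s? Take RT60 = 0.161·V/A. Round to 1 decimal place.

71.0 sabins

Total absorption A₁ = 142.8×0.60 + 135.7×0.48 + 142.8×0.01 + 21.2×0.14 + 11.1×0.33
  = 85.680 + 65.136 + 1.428 + 2.968 + 3.663 = 158.875 m^2 sabins.
Target A₂ = 0.161·499.765/0.35 = 229.892 sabins (V = 499.765 m³).
ΔA = A₂ − A₁ = 229.892 − 158.875 = 71.0 sabins.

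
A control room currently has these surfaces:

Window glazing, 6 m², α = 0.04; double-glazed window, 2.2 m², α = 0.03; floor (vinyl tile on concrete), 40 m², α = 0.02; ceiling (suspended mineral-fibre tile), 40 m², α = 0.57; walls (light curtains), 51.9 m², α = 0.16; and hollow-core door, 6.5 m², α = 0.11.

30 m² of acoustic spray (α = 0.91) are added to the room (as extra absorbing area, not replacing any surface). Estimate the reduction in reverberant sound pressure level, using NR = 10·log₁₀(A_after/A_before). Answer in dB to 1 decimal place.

Equivalent absorption area: A_before = 6*0.04 + 2.2*0.03 + 40*0.02 + 40*0.57 + 51.9*0.16 + 6.5*0.11 = 32.925 m².
Treatment contributes 30·0.91 = 27.300 sabins.
New total A_after = 60.225 sabins.
Reduction = 10 log₁₀(A_after/A_before) = 10 log₁₀(1.8292) = 2.6 dB.

2.6 dB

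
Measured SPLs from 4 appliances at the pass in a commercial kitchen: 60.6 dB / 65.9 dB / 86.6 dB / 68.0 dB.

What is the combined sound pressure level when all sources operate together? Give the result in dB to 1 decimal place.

Converting to relative power and adding: 10^(60.6/10) + 10^(65.9/10) + 10^(86.6/10) + 10^(68.0/10) = 4.684e+08.
Combined level = 10 log₁₀(4.684e+08) = 86.7 dB.

86.7 dB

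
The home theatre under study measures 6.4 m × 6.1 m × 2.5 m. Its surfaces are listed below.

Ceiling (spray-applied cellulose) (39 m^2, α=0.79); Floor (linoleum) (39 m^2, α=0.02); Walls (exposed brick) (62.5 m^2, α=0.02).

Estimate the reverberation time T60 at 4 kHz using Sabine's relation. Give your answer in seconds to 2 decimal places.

0.48 s

Equivalent absorption area: A = 39×0.79 + 39×0.02 + 62.5×0.02 = 32.840 m^2.
Volume V = 6.4 × 6.1 × 2.5 = 97.6 m³.
T = 0.161 V/A = 0.161·97.6/32.840 = 0.48 s.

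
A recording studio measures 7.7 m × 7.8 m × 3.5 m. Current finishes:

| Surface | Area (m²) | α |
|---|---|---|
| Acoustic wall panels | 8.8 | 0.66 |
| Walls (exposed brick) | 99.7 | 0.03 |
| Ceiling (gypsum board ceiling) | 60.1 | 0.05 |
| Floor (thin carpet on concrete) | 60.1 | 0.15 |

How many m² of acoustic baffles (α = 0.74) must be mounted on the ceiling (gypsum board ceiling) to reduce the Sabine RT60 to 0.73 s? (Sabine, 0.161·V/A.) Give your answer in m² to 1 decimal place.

Total absorption A₁ = 8.8×0.66 + 99.7×0.03 + 60.1×0.05 + 60.1×0.15
  = 5.808 + 2.991 + 3.005 + 9.015 = 20.819 m² sabins.
V = 210.21 m³. Target absorption A₂ = 0.161 × 210.21 / 0.73 = 46.361 sabins.
Absorption to add: 46.361 − 20.819 = 25.542 sabins.
Net gain per m²: Δα = 0.74 − 0.05 = 0.69.
Panel area = 25.542 / 0.69 = 37.0 m².

37.0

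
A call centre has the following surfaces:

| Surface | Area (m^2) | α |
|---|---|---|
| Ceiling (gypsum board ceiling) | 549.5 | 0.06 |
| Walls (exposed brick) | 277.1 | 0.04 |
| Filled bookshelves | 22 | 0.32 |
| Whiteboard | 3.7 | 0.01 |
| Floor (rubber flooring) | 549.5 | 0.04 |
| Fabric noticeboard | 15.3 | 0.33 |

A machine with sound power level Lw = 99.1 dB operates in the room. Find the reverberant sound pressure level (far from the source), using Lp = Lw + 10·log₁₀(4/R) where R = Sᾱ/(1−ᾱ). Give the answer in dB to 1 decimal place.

85.9 dB

Σ(Sᵢαᵢ) = 549.5·0.06 + 277.1·0.04 + 22·0.32 + 3.7·0.01 + 549.5·0.04 + 15.3·0.33 = 78.160; total area S = 1417.1 m^2.
ᾱ = 78.160/1417.1 = 0.0552; R = Sᾱ/(1−ᾱ) = 78.160/(1−0.0552) = 82.727 m^2.
Lp = Lw + 10 log₁₀(4/R) = 99.1 -13.16 = 85.9 dB.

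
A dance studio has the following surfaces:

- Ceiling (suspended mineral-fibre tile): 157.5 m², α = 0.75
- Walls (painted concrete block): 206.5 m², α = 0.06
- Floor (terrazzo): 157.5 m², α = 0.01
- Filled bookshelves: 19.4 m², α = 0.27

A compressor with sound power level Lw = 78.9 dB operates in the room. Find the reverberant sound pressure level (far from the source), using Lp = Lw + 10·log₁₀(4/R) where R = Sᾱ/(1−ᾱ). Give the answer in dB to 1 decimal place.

62.3 dB

A = 137.328 sabins; S = 540.9 m².
ᾱ = 0.2539, so room constant R = A/(1−ᾱ) = 184.061 m².
Lp = 78.9 + 10·log₁₀(4/184.061) = 78.9 + (-16.63) = 62.3 dB.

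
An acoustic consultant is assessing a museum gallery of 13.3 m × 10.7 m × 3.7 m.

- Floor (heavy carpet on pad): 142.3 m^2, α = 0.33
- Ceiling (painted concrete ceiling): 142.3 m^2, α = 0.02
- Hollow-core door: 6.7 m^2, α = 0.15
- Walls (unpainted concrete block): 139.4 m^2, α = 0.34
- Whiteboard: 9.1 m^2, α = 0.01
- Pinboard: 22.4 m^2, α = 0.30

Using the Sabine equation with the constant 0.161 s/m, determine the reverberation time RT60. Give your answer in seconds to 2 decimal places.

0.81 s

Summing Sᵢαᵢ: 46.959 + 2.846 + 1.005 + 47.396 + 0.091 + 6.720 → A = 105.017 sabins.
V = 13.3·10.7·3.7 = 526.547 m³.
T = 0.161 V/A = 0.161·526.547/105.017 = 0.81 s.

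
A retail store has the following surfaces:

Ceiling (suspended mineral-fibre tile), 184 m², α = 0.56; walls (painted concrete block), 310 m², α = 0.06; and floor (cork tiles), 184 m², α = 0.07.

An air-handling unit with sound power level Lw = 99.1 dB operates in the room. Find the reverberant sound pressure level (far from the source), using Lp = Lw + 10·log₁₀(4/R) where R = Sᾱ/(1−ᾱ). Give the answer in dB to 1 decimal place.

82.9 dB

A = 134.520 sabins; S = 678.0 m².
ᾱ = 0.1984, so room constant R = A/(1−ᾱ) = 167.814 m².
Lp = Lw + 10 log₁₀(4/R) = 99.1 -16.23 = 82.9 dB.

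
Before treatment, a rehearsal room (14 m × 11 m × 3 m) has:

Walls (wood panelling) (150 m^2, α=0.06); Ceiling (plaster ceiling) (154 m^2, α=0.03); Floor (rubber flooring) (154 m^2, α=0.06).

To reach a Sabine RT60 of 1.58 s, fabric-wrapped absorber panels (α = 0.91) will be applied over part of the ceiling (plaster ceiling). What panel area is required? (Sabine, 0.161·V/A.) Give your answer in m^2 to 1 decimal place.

27.5

Total absorption A₁ = 150×0.06 + 154×0.03 + 154×0.06
  = 9.000 + 4.620 + 9.240 = 22.860 m^2 sabins.
Required A₂ = 0.161·462/1.58 = 47.077 sabins.
ΔA needed = 47.077 − 22.860 = 24.217 sabins.
Each m^2 of panel replacing the ceiling (plaster ceiling) adds (0.91 − 0.03) = 0.88 sabins.
Area = ΔA/Δα = 24.217/0.88 = 27.5 m^2.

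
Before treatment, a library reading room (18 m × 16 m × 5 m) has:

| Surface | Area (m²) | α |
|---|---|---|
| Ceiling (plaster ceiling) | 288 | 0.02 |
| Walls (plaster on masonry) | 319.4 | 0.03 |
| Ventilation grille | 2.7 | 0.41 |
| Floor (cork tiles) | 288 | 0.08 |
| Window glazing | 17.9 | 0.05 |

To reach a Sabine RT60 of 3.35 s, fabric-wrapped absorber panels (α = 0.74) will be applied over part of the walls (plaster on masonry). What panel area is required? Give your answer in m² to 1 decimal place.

40.6

Total absorption A₁ = 288×0.02 + 319.4×0.03 + 2.7×0.41 + 288×0.08 + 17.9×0.05
  = 5.760 + 9.582 + 1.107 + 23.040 + 0.895 = 40.384 m² sabins.
V = 1440 m³. Target absorption A₂ = 0.161 × 1440 / 3.35 = 69.206 sabins.
Absorption to add: 69.206 − 40.384 = 28.822 sabins.
Each m² of panel replacing the walls (plaster on masonry) adds (0.74 − 0.03) = 0.71 sabins.
Area = ΔA/Δα = 28.822/0.71 = 40.6 m².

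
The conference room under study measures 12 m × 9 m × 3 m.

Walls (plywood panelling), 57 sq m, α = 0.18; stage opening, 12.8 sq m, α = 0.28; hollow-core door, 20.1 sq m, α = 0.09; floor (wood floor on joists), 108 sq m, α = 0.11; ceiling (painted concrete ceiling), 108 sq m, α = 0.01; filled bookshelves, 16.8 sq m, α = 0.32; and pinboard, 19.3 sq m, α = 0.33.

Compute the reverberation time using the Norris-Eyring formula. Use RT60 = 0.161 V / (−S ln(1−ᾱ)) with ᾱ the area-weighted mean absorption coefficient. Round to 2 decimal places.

Total surface area S = 57 + 12.8 + 20.1 + 108 + 108 + 16.8 + 19.3 = 342.0 sq m.
Absorption A = 57×0.18 + 12.8×0.28 + 20.1×0.09 + 108×0.11 + 108×0.01 + 16.8×0.32 + 19.3×0.33 = 40.358 sabins.
Mean coefficient ᾱ = A/S = 0.1180.
−S·ln(1−ᾱ) = −342.0 × ln(1 − 0.1180) = 42.943.
V = 12 × 9 × 3 = 324 m³.
T = 0.161·V/[−S·ln(1−ᾱ)] = 0.161·324/42.943 = 1.21 s.

1.21 s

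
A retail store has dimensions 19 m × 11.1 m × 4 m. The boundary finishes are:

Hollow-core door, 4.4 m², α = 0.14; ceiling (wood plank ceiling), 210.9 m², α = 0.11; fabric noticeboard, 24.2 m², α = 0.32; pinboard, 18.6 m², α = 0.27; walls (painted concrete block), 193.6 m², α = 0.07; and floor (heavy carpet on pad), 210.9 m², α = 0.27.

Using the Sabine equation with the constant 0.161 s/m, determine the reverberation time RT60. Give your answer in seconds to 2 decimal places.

Equivalent absorption area: A = 4.4*0.14 + 210.9*0.11 + 24.2*0.32 + 18.6*0.27 + 193.6*0.07 + 210.9*0.27 = 107.076 m².
Room volume: 843.6 m³.
RT60 = 0.161 · V / A = 0.161 × 843.6 / 107.076 = 1.27 s.

1.27 s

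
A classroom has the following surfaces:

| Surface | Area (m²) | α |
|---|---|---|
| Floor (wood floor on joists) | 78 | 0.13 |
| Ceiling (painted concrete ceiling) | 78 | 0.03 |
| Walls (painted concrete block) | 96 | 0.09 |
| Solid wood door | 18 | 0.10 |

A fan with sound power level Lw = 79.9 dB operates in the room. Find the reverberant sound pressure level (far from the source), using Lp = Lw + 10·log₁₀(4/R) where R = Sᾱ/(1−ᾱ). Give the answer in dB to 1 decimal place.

A = 22.920 sabins; S = 270.0 m².
ᾱ = 0.0849, so room constant R = A/(1−ᾱ) = 25.046 m².
Lp = 79.9 + 10·log₁₀(4/25.046) = 79.9 + (-7.97) = 71.9 dB.

71.9 dB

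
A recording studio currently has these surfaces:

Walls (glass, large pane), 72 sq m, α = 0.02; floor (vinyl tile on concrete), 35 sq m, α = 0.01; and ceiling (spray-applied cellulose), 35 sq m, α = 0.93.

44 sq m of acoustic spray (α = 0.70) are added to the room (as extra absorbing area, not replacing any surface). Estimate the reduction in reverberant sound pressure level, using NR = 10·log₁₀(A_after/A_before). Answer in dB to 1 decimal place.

2.8 dB

Summing Sᵢαᵢ: 1.440 + 0.350 + 32.550 → A_before = 34.340 sabins.
Treatment contributes 44·0.70 = 30.800 sabins.
New total A_after = 65.140 sabins.
NR = 10·log₁₀(65.140/34.340) = 2.8 dB.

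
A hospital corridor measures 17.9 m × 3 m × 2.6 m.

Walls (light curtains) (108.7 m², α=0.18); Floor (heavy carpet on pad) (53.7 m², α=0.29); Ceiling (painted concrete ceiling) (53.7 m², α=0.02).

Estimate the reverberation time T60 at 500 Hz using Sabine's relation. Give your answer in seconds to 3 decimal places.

Equivalent absorption area: A = 108.7×0.18 + 53.7×0.29 + 53.7×0.02 = 36.213 m².
V = 17.9·3·2.6 = 139.62 m³.
T = 0.161 V/A = 0.161·139.62/36.213 = 0.621 s.

0.621 s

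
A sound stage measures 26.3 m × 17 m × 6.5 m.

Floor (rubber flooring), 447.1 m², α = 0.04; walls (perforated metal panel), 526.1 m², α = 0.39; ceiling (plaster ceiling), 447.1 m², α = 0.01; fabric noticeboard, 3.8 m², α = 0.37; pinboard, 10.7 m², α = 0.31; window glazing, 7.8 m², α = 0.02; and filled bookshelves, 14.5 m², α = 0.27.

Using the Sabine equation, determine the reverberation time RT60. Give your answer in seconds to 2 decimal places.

1.98 s

Equivalent absorption area: A = 447.1*0.04 + 526.1*0.39 + 447.1*0.01 + 3.8*0.37 + 10.7*0.31 + 7.8*0.02 + 14.5*0.27 = 236.328 m².
Volume V = 26.3 × 17 × 6.5 = 2906.15 m³.
T = 0.161 V/A = 0.161·2906.15/236.328 = 1.98 s.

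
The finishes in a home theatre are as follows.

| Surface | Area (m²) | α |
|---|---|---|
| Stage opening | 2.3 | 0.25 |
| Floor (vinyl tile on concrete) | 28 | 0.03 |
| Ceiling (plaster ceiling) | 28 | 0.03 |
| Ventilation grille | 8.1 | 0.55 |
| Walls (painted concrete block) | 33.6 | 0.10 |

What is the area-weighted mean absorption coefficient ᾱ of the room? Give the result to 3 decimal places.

S = Σ Sᵢ = 2.3 + 28 + 28 + 8.1 + 33.6 = 100.0 m².
Σ(Sᵢαᵢ) = 2.3×0.25 + 28×0.03 + 28×0.03 + 8.1×0.55 + 33.6×0.10 = 10.070.
ᾱ = A/S = 0.101.

0.101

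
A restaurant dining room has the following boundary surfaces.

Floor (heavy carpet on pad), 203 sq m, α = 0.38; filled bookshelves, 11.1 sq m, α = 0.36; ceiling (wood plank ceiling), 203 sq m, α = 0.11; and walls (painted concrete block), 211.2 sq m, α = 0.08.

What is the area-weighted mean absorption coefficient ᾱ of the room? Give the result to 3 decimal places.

0.192

S = Σ Sᵢ = 203 + 11.1 + 203 + 211.2 = 628.3 sq m.
Weighted sum Σ Sα = 120.362.
ᾱ = A/S = 0.192.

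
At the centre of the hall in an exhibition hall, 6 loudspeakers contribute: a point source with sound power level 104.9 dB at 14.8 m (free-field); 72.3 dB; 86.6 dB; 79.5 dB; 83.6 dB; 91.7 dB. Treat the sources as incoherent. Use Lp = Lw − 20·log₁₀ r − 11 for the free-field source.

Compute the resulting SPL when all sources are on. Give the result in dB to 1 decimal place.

Source at 14.8 m: Lp = 104.9 − 20·log₁₀(14.8) − 11 = 70.5 dB.
Converting to relative power and adding: 10^(70.5/10) + 10^(72.3/10) + 10^(86.6/10) + 10^(79.5/10) + 10^(83.6/10) + 10^(91.7/10) = 2.283e+09.
L_total = 10·log₁₀(2.283e+09) = 93.6 dB.

93.6 dB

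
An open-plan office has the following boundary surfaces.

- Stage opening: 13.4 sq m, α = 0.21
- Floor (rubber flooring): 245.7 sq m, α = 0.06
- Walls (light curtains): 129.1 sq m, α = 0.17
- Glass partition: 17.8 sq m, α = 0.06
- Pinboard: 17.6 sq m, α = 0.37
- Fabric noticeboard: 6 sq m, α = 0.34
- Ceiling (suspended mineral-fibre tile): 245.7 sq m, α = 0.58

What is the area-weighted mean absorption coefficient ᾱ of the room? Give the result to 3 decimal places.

Total surface area S = 675.3 sq m.
Σ(Sᵢαᵢ) = 13.4·0.21 + 245.7·0.06 + 129.1·0.17 + 17.8·0.06 + 17.6·0.37 + 6·0.34 + 245.7·0.58 = 191.629.
ᾱ = 191.629 / 675.3 = 0.284.

0.284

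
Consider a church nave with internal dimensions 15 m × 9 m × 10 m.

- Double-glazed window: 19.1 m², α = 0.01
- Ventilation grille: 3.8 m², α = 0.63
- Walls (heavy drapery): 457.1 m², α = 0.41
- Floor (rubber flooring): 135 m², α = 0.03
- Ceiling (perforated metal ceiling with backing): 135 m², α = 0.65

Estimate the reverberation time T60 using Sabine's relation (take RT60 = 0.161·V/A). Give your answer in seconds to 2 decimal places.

0.77 sec

Summing Sᵢαᵢ: 0.191 + 2.394 + 187.411 + 4.050 + 87.750 → A = 281.796 sabins.
Volume V = 15 × 9 × 10 = 1350 m³.
Sabine: RT60 = 0.161 × 1350 / 281.796 = 0.77 s.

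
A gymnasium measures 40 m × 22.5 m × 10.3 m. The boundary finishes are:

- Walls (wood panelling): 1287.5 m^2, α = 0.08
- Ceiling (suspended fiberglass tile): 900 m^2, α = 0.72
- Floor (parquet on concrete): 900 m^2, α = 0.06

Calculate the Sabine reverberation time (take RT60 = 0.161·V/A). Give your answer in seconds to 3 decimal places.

1.854 s

Total absorption A = 1287.5×0.08 + 900×0.72 + 900×0.06
  = 103.000 + 648.000 + 54.000 = 805.000 m^2 sabins.
V = 40·22.5·10.3 = 9270 m³.
T = 0.161 V/A = 0.161·9270/805.000 = 1.854 s.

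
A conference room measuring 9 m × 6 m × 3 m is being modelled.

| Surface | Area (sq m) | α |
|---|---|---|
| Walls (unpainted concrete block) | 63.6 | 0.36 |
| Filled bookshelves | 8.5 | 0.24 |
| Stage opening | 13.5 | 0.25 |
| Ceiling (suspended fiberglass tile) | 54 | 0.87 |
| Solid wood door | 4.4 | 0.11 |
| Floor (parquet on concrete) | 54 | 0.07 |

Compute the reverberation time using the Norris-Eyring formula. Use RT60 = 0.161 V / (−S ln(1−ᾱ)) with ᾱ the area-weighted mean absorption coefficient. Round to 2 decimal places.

S = Σ Sᵢ = 198.0 sq m.
Σ(Sᵢαᵢ) = 63.6·0.36 + 8.5·0.24 + 13.5·0.25 + 54·0.87 + 4.4·0.11 + 54·0.07 = 79.555.
Mean coefficient ᾱ = A/S = 0.4018.
−S·ln(1−ᾱ) = −198.0 × ln(1 − 0.4018) = 101.738.
V = 9 × 6 × 3 = 162 m³.
RT60 = 0.161 × 162 / 101.738 = 0.26 s.

0.26 seconds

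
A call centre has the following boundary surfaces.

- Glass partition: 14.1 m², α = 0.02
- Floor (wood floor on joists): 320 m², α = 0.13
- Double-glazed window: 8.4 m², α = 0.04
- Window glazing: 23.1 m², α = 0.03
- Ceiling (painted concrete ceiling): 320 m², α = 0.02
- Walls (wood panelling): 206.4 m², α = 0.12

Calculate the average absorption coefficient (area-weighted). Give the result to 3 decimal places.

S = Σ Sᵢ = 14.1 + 320 + 8.4 + 23.1 + 320 + 206.4 = 892.0 m².
A = 14.1·0.02 + 320·0.13 + 8.4·0.04 + 23.1·0.03 + 320·0.02 + 206.4·0.12 = 74.079 sabins.
ᾱ = A/S = 0.083.

0.083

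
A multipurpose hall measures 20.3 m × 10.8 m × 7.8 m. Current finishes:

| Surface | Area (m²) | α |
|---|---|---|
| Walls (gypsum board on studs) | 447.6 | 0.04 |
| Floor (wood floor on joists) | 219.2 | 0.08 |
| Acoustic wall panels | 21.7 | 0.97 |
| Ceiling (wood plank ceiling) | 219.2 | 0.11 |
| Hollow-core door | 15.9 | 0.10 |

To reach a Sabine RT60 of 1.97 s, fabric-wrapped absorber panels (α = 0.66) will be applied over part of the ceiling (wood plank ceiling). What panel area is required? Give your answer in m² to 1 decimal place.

104.7

Total absorption A₁ = 447.6·0.04 + 219.2·0.08 + 21.7·0.97 + 219.2·0.11 + 15.9·0.10
  = 17.904 + 17.536 + 21.049 + 24.112 + 1.590 = 82.191 m² sabins.
Required A₂ = 0.161·1710.072/1.97 = 139.757 sabins.
ΔA needed = 139.757 − 82.191 = 57.566 sabins.
Net gain per m²: Δα = 0.66 − 0.11 = 0.55.
Panel area = 57.566 / 0.55 = 104.7 m².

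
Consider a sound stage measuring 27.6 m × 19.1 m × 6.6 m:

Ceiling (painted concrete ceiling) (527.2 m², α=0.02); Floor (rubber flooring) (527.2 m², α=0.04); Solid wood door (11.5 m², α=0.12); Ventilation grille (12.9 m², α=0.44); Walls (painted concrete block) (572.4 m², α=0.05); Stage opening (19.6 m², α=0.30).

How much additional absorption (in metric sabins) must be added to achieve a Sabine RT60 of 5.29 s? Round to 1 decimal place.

32.7 sabins

Equivalent absorption area: A₁ = 527.2×0.02 + 527.2×0.04 + 11.5×0.12 + 12.9×0.44 + 572.4×0.05 + 19.6×0.30 = 73.188 m².
V = 3479.256 m³. Required absorption A₂ = 0.161 × 3479.256 / 5.29 = 105.890 sabins.
Additional absorption ΔA = 105.890 − 73.188 = 32.7 sabins.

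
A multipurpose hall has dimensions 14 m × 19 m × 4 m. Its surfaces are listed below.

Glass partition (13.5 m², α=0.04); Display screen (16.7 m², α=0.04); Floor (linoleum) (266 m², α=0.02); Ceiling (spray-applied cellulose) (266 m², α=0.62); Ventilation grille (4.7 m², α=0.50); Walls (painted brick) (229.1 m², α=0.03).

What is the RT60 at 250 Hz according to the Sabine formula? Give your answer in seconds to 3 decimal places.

Summing Sᵢαᵢ: 0.540 + 0.668 + 5.320 + 164.920 + 2.350 + 6.873 → A = 180.671 sabins.
Room volume: 1064 m³.
T = 0.161 V/A = 0.161·1064/180.671 = 0.948 s.

0.948 s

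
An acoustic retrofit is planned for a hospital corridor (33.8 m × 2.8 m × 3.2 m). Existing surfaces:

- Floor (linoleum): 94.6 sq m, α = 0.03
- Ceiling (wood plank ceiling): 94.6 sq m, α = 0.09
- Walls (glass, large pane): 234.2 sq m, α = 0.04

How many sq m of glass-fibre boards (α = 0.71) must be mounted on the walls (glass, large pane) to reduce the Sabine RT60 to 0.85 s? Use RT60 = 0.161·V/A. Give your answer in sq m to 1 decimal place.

54.7

A₁ = Σ Sᵢαᵢ = 94.6·0.03 + 94.6·0.09 + 234.2·0.04 = 20.720 sabins.
Required A₂ = 0.161·302.848/0.85 = 57.363 sabins.
Absorption to add: 57.363 − 20.720 = 36.643 sabins.
Each sq m of panel replacing the walls (glass, large pane) adds (0.71 − 0.04) = 0.67 sabins.
Area = ΔA/Δα = 36.643/0.67 = 54.7 sq m.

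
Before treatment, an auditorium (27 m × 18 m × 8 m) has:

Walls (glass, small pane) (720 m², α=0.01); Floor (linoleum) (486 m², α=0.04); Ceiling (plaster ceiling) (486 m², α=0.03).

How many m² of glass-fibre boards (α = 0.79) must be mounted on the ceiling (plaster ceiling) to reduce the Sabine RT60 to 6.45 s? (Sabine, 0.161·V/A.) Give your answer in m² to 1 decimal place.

Equivalent absorption area: A₁ = 720*0.01 + 486*0.04 + 486*0.03 = 41.220 m².
Required A₂ = 0.161·3888/6.45 = 97.049 sabins.
Absorption to add: 97.049 − 41.220 = 55.829 sabins.
Each m² of panel replacing the ceiling (plaster ceiling) adds (0.79 − 0.03) = 0.76 sabins.
Panel area = 55.829 / 0.76 = 73.5 m².

73.5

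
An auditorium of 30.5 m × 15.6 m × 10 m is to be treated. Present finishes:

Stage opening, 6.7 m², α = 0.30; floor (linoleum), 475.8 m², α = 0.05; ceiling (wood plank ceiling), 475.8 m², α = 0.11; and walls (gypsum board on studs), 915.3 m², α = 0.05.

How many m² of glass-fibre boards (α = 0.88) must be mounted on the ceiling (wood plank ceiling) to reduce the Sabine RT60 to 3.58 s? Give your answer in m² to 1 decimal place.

Equivalent absorption area: A₁ = 6.7*0.30 + 475.8*0.05 + 475.8*0.11 + 915.3*0.05 = 123.903 m².
Required A₂ = 0.161·4758/3.58 = 213.977 sabins.
ΔA needed = 213.977 − 123.903 = 90.074 sabins.
Each m² of panel replacing the ceiling (wood plank ceiling) adds (0.88 − 0.11) = 0.77 sabins.
Area = ΔA/Δα = 90.074/0.77 = 117.0 m².

117.0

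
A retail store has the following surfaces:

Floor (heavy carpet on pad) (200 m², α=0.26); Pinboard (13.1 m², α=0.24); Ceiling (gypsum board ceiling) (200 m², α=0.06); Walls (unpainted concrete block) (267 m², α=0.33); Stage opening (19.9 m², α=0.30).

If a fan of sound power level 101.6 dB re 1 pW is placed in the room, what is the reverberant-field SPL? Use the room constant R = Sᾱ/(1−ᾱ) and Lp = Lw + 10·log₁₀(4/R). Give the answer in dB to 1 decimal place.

Σ(Sᵢαᵢ) = 200×0.26 + 13.1×0.24 + 200×0.06 + 267×0.33 + 19.9×0.30 = 161.224; total area S = 700.0 m².
ᾱ = 0.2303, so room constant R = A/(1−ᾱ) = 209.463 m².
Lp = 101.6 + 10·log₁₀(4/209.463) = 101.6 + (-17.19) = 84.4 dB.

84.4 dB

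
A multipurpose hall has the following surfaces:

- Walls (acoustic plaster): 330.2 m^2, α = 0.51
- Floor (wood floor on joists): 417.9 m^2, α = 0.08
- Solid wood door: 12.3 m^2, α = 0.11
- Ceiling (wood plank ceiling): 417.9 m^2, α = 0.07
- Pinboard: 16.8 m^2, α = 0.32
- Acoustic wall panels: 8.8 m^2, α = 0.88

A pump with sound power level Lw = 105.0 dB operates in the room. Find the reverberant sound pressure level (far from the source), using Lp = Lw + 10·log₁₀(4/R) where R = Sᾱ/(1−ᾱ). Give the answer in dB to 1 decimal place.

A = 245.560 sabins; S = 1203.9 m^2.
ᾱ = 0.2040, so room constant R = A/(1−ᾱ) = 308.492 m^2.
Lp = Lw + 10 log₁₀(4/R) = 105.0 -18.87 = 86.1 dB.

86.1 dB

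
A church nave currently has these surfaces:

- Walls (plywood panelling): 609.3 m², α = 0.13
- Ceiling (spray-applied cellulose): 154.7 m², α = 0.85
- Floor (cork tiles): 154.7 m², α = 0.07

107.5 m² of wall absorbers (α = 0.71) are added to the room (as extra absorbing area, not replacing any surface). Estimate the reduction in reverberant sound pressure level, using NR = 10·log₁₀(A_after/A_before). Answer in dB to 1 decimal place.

1.3 dB

Equivalent absorption area: A_before = 609.3·0.13 + 154.7·0.85 + 154.7·0.07 = 221.533 m².
Treatment contributes 107.5·0.71 = 76.325 sabins.
A_after = 221.533 + 76.325 = 297.858 sabins.
NR = 10·log₁₀(297.858/221.533) = 1.3 dB.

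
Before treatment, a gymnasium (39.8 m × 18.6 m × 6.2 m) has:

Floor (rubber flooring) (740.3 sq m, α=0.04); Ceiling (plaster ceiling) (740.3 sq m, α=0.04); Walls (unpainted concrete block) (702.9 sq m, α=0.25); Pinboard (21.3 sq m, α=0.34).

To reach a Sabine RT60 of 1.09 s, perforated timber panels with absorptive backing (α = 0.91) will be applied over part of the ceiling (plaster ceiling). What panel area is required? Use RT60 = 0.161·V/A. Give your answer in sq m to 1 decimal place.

500.9

Total absorption A₁ = 740.3*0.04 + 740.3*0.04 + 702.9*0.25 + 21.3*0.34
  = 29.612 + 29.612 + 175.725 + 7.242 = 242.191 sq m sabins.
V = 4589.736 m³. Target absorption A₂ = 0.161 × 4589.736 / 1.09 = 677.933 sabins.
ΔA needed = 677.933 − 242.191 = 435.742 sabins.
Net gain per sq m: Δα = 0.91 − 0.04 = 0.87.
Panel area = 435.742 / 0.87 = 500.9 sq m.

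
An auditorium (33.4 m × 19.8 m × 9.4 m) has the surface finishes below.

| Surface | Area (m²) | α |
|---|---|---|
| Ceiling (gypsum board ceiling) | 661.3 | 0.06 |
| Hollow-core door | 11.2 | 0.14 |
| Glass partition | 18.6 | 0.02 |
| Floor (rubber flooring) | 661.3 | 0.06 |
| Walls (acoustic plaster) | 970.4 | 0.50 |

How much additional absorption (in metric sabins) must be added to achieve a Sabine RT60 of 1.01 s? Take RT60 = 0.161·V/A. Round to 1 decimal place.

424.4 sabins

A₁ = Σ Sᵢαᵢ = 661.3*0.06 + 11.2*0.14 + 18.6*0.02 + 661.3*0.06 + 970.4*0.50 = 566.496 sabins.
For T = 1.01 s, need A₂ = 0.161·V/T = 0.161·6216.408/1.01 = 990.932 sabins.
ΔA = A₂ − A₁ = 990.932 − 566.496 = 424.4 sabins.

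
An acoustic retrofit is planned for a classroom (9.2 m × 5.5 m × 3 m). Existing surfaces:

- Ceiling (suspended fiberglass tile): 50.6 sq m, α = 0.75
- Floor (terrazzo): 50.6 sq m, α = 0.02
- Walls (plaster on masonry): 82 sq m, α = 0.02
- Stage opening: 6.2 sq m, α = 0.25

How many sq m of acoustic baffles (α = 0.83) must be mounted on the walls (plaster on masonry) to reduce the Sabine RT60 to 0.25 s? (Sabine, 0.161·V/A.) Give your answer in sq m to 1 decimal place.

68.7

Summing Sᵢαᵢ: 37.950 + 1.012 + 1.640 + 1.550 → A₁ = 42.152 sabins.
V = 151.8 m³. Target absorption A₂ = 0.161 × 151.8 / 0.25 = 97.759 sabins.
ΔA needed = 97.759 − 42.152 = 55.607 sabins.
Net gain per sq m: Δα = 0.83 − 0.02 = 0.81.
Area = ΔA/Δα = 55.607/0.81 = 68.7 sq m.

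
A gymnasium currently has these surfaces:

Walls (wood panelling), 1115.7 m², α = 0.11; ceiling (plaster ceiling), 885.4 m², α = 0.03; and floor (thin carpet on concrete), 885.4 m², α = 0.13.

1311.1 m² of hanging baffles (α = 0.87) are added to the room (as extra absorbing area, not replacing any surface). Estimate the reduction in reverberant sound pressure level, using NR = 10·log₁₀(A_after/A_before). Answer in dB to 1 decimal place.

A_before = Σ Sᵢαᵢ = 1115.7×0.11 + 885.4×0.03 + 885.4×0.13 = 264.391 sabins.
Added absorption = 1311.1 × 0.87 = 1140.657 sabins.
A_after = 264.391 + 1140.657 = 1405.048 sabins.
Reduction = 10 log₁₀(A_after/A_before) = 10 log₁₀(5.3143) = 7.3 dB.

7.3 dB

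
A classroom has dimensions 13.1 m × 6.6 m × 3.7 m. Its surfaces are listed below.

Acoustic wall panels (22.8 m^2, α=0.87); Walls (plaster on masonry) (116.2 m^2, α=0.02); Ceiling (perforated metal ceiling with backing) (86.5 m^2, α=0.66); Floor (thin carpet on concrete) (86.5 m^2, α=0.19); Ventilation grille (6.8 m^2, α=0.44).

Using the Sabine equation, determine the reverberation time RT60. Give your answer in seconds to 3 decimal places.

0.522 seconds

Summing Sᵢαᵢ: 19.836 + 2.324 + 57.090 + 16.435 + 2.992 → A = 98.677 sabins.
Room volume: 319.902 m³.
RT60 = 0.161 · V / A = 0.161 × 319.902 / 98.677 = 0.522 s.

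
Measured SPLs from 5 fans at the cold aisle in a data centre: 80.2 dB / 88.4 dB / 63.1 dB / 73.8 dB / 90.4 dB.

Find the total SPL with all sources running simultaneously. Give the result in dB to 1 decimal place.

92.8 dB

Σ 10^(Lᵢ/10) = 1.919e+09.
Combined level = 10 log₁₀(1.919e+09) = 92.8 dB.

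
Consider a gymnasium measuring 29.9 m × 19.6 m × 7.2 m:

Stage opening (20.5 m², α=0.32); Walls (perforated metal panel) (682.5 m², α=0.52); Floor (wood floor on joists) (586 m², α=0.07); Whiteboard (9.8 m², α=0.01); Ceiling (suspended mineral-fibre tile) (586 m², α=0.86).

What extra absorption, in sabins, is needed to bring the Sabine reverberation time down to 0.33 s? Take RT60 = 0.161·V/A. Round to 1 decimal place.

1152.1 sabins

A₁ = Σ Sᵢαᵢ = 20.5×0.32 + 682.5×0.52 + 586×0.07 + 9.8×0.01 + 586×0.86 = 906.538 sabins.
For T = 0.33 s, need A₂ = 0.161·V/T = 0.161·4219.488/0.33 = 2058.599 sabins.
Additional absorption ΔA = 2058.599 − 906.538 = 1152.1 sabins.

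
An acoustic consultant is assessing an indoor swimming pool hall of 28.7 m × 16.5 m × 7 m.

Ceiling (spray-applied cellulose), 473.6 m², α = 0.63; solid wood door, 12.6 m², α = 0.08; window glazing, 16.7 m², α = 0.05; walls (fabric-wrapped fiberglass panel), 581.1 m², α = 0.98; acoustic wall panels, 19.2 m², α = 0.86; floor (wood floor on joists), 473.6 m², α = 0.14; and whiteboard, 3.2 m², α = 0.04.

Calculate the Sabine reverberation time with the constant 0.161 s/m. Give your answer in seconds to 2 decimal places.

Equivalent absorption area: A = 473.6×0.63 + 12.6×0.08 + 16.7×0.05 + 581.1×0.98 + 19.2×0.86 + 473.6×0.14 + 3.2×0.04 = 952.633 m².
V = 28.7·16.5·7 = 3314.85 m³.
Sabine: RT60 = 0.161 × 3314.85 / 952.633 = 0.56 s.

0.56 s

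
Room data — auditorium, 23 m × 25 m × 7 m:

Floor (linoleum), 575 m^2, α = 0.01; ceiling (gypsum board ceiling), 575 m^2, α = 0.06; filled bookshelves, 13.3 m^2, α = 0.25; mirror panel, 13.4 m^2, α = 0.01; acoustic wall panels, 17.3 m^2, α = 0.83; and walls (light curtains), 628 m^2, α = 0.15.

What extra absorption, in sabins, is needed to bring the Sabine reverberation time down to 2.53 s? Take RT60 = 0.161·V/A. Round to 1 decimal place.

103.9 sabins

A₁ = Σ Sᵢαᵢ = 575·0.01 + 575·0.06 + 13.3·0.25 + 13.4·0.01 + 17.3·0.83 + 628·0.15 = 152.268 sabins.
V = 4025 m³. Required absorption A₂ = 0.161 × 4025 / 2.53 = 256.136 sabins.
Shortfall: 256.136 − 152.268 = 103.9 sabins.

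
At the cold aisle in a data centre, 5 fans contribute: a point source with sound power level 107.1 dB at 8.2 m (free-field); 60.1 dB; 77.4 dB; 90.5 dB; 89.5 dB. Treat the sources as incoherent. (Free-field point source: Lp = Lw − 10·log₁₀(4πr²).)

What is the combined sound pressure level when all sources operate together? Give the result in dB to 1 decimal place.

93.3 dB

Source at 8.2 m: Lp = 107.1 − 10·log₁₀(4π·8.2²) = 107.1 − 10·log₁₀(844.963) = 77.8 dB.
Sum in the linear (power) domain: Σ 10^(Lᵢ/10) = 10^(77.8/10) + 10^(60.1/10) + 10^(77.4/10) + 10^(90.5/10) + 10^(89.5/10) = 2.13e+09.
Back to dB: 10·log₁₀ Σ = 93.3 dB.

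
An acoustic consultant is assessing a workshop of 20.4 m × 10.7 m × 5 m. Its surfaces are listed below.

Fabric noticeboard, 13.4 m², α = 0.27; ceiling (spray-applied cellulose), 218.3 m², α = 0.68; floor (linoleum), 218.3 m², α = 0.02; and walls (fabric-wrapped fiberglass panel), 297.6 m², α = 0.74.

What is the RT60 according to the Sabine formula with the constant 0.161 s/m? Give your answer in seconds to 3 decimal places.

A = Σ Sᵢαᵢ = 13.4*0.27 + 218.3*0.68 + 218.3*0.02 + 297.6*0.74 = 376.652 sabins.
Volume V = 20.4 × 10.7 × 5 = 1091.4 m³.
RT60 = 0.161 · V / A = 0.161 × 1091.4 / 376.652 = 0.467 s.

0.467 seconds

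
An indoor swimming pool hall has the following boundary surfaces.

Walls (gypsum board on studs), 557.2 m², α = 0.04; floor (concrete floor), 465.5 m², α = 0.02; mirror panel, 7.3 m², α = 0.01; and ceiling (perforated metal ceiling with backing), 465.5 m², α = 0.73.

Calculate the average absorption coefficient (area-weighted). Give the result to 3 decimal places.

0.248

S = Σ Sᵢ = 557.2 + 465.5 + 7.3 + 465.5 = 1495.5 m².
Σ(Sᵢαᵢ) = 557.2×0.04 + 465.5×0.02 + 7.3×0.01 + 465.5×0.73 = 371.486.
ᾱ = A/S = 0.248.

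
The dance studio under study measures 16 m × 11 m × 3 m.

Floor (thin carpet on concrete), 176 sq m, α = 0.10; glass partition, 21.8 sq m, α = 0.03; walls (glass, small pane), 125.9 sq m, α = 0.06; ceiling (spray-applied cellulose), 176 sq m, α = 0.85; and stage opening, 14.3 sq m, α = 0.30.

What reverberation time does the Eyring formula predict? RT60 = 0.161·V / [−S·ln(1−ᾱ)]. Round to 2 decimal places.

Total surface area S = 176 + 21.8 + 125.9 + 176 + 14.3 = 514.0 sq m.
Absorption A = 176·0.10 + 21.8·0.03 + 125.9·0.06 + 176·0.85 + 14.3·0.30 = 179.698 sabins.
ᾱ = 179.698 / 514.0 = 0.3496.
Eyring denominator: −S ln(1−ᾱ) = 221.106.
V = 16 × 11 × 3 = 528 m³.
T = 0.161·V/[−S·ln(1−ᾱ)] = 0.161·528/221.106 = 0.38 s.

0.38 sec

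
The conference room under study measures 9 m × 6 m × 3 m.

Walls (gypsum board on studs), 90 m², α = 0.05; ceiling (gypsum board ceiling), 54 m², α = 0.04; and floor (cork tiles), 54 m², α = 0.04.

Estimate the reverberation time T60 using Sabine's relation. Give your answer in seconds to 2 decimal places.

Summing Sᵢαᵢ: 4.500 + 2.160 + 2.160 → A = 8.820 sabins.
Volume V = 9 × 6 × 3 = 162 m³.
T = 0.161 V/A = 0.161·162/8.820 = 2.96 s.

2.96 s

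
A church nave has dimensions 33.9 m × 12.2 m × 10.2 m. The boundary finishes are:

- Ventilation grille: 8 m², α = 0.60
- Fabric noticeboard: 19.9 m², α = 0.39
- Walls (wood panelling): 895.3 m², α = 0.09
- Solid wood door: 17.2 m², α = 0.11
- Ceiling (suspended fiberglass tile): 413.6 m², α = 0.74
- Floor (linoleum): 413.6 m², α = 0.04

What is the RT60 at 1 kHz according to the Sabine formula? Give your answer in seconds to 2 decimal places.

Equivalent absorption area: A = 8*0.60 + 19.9*0.39 + 895.3*0.09 + 17.2*0.11 + 413.6*0.74 + 413.6*0.04 = 417.638 m².
V = 33.9·12.2·10.2 = 4218.516 m³.
T = 0.161 V/A = 0.161·4218.516/417.638 = 1.63 s.

1.63 s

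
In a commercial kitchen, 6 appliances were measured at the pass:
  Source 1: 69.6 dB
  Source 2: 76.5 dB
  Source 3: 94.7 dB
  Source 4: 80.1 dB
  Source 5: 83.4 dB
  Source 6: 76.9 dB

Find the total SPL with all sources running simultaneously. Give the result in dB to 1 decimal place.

Converting to relative power and adding: 10^(69.6/10) + 10^(76.5/10) + 10^(94.7/10) + 10^(80.1/10) + 10^(83.4/10) + 10^(76.9/10) = 3.375e+09.
L_total = 10·log₁₀(3.375e+09) = 95.3 dB.

95.3 dB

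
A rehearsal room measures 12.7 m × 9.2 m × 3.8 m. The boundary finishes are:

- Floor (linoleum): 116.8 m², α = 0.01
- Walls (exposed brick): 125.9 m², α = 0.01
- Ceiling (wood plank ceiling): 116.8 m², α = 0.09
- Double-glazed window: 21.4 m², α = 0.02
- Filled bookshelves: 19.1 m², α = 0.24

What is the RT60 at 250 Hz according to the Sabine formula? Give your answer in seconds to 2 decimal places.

3.98 seconds

Total absorption A = 116.8×0.01 + 125.9×0.01 + 116.8×0.09 + 21.4×0.02 + 19.1×0.24
  = 1.168 + 1.259 + 10.512 + 0.428 + 4.584 = 17.951 m² sabins.
Room volume: 443.992 m³.
RT60 = 0.161 · V / A = 0.161 × 443.992 / 17.951 = 3.98 s.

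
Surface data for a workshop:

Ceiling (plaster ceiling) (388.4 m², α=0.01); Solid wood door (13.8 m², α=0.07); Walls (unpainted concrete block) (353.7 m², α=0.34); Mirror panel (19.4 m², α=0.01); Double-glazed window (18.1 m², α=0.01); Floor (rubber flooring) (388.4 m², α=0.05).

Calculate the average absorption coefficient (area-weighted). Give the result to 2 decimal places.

S = Σ Sᵢ = 388.4 + 13.8 + 353.7 + 19.4 + 18.1 + 388.4 = 1181.8 m².
Weighted sum Σ Sα = 144.903.
ᾱ = 144.903 / 1181.8 = 0.12.

0.12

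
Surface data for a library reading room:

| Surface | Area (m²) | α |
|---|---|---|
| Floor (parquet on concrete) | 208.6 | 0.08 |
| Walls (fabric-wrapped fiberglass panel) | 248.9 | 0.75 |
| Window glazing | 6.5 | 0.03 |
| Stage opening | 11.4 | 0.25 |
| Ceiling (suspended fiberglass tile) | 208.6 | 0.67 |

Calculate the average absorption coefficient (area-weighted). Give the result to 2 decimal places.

Total surface area S = 684.0 m².
Weighted sum Σ Sα = 346.170.
ᾱ = 346.170 / 684.0 = 0.51.

0.51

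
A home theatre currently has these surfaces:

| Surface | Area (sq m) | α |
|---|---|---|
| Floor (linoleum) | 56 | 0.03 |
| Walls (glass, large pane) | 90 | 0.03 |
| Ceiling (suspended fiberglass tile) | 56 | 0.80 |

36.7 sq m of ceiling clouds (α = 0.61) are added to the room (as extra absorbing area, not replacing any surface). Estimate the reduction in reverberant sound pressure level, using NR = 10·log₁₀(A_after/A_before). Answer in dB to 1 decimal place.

1.6 dB

Summing Sᵢαᵢ: 1.680 + 2.700 + 44.800 → A_before = 49.180 sabins.
Treatment contributes 36.7·0.61 = 22.387 sabins.
New total A_after = 71.567 sabins.
Reduction = 10 log₁₀(A_after/A_before) = 10 log₁₀(1.4552) = 1.6 dB.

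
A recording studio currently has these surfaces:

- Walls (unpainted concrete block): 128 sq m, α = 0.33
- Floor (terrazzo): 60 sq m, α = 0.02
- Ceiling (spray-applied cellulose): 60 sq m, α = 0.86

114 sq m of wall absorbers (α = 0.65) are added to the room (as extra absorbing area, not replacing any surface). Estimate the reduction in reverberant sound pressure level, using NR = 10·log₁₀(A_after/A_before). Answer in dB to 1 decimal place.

Total absorption A_before = 128·0.33 + 60·0.02 + 60·0.86
  = 42.240 + 1.200 + 51.600 = 95.040 sq m sabins.
Added absorption = 114 × 0.65 = 74.100 sabins.
New total A_after = 169.140 sabins.
NR = 10·log₁₀(169.140/95.040) = 2.5 dB.

2.5 dB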